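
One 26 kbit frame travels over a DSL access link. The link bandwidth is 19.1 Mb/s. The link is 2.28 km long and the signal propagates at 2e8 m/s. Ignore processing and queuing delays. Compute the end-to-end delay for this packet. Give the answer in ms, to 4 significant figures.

1.373 ms

L = 26000 bits.
Transmission delay = L/R = 26000 / 19100000 = 1.36126 ms.
Propagation delay = d/s = 2280 m / 200000000 m/s = 0.0114 ms.
Total = 1.373 ms.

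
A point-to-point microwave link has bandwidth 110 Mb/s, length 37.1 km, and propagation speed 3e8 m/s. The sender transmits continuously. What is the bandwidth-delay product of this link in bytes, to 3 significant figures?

1700 bytes

Propagation delay = 37100 / 300000000 = 0.000123667 s.
BDP = R × t_prop = 110000000 × 0.000123667 = 13603.3 bits.
In bytes: 13603.3/8 = 1700 bytes.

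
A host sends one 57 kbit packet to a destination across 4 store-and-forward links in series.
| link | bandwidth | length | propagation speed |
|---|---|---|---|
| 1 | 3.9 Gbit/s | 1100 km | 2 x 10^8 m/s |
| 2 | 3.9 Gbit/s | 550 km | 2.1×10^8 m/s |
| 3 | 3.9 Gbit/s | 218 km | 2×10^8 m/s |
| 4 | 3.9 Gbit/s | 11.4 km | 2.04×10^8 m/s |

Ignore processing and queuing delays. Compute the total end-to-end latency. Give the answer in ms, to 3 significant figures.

9.32 ms

L = 57000 bits.
Transmission delay per hop = L/R = 57000/3900000000 = 0.0146154 ms; 4 hops → 0.0584615 ms.
Propagation delays (d/s per hop): 5.5, 2.61905, 1.09, 0.0558824 ms; sum = 9.26493 ms.
End-to-end = 9.32 ms.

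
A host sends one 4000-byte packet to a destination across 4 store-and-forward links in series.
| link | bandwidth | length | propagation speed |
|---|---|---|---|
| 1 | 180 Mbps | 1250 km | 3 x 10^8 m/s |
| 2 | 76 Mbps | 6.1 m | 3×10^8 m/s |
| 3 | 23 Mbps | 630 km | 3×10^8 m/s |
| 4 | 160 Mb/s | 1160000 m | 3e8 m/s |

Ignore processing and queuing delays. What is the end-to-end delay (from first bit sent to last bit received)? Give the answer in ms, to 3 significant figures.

12.3 ms

L = 4000 × 8 = 32000 bits.
Transmission delays (L/R per hop): 0.177778, 0.421053, 1.3913, 0.2 ms; sum = 2.19013 ms.
Propagation delays (d/s per hop): 4.16667, 2.03333e-05, 2.1, 3.86667 ms; sum = 10.1334 ms.
End-to-end = 12.3 ms.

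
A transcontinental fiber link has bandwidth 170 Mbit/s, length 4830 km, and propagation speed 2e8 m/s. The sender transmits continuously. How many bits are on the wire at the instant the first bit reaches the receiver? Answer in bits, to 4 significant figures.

4106000 bits

Propagation delay = 4830000 / 200000000 = 0.02415 s.
BDP = R × t_prop = 170000000 × 0.02415 = 4105500 bits.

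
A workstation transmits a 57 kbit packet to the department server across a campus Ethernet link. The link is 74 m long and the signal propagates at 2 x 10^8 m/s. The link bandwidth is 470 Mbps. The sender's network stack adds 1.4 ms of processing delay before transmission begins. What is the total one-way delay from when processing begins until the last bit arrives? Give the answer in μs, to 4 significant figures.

1522 μs

L = 57000 bits.
Transmission delay = L/R = 57000 / 470000000 = 121.277 μs.
Propagation delay = d/s = 74 m / 200000000 m/s = 0.37 μs.
Plus processing delay 1.4 ms = 1400 μs.
Total = 1522 μs.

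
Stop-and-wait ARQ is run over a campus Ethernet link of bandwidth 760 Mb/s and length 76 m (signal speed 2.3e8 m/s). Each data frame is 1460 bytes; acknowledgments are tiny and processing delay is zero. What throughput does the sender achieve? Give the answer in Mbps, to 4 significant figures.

728.7 Mbps

t_tx = L/R = 11680/760000000 = 1.53684e-05 s.
t_prop = 76/2.3e+08 = 3.30435e-07 s; RTT = 6.6087e-07 s.
Cycle = t_tx + RTT = 1.60293e-05 s.
Throughput = L / cycle = 11680 / 1.60293e-05 = 728.7 Mbps.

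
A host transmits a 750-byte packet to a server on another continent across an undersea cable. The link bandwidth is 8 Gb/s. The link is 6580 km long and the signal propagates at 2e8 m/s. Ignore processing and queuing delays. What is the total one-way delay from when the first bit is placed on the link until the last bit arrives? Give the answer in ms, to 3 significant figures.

32.9 ms

L = 750 × 8 = 6000 bits.
Transmission delay = L/R = 6000 / 8000000000 = 0.00075 ms.
Propagation delay = d/s = 6580000 m / 200000000 m/s = 32.9 ms.
Total = 32.9 ms.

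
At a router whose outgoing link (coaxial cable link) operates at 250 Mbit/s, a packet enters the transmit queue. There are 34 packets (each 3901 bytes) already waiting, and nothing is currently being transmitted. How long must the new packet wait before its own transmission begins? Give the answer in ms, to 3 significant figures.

Each queued packet: L/R = 31208/250000000 = 0.124832 ms.
34 queued → 4.24429 ms.
Queuing delay = 4.24 ms.

4.24 ms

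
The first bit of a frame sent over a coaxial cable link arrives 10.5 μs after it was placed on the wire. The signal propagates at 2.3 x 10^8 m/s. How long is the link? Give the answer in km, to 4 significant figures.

d = s × t_prop = 2.3e+08 × 1.05e-05 = 2.415 km.

2.415 km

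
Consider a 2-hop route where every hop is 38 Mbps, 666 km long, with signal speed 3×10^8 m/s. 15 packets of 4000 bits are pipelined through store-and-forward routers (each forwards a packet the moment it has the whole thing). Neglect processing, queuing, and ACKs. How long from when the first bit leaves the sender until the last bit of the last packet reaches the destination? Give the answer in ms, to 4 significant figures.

Per-hop transmission t_tx = L/R = 4000/38000000 = 0.105263 ms.
Per-hop propagation t_prop = 666000/300000000 = 2.22 ms.
Pipeline fill: first packet needs 2·t_tx to clear all hops; remaining 14 packets each add one t_tx.
Total = (2+15-1)·t_tx + 2·t_prop = 16·0.105263 + 2·2.22 = 6.124 ms.

6.124 ms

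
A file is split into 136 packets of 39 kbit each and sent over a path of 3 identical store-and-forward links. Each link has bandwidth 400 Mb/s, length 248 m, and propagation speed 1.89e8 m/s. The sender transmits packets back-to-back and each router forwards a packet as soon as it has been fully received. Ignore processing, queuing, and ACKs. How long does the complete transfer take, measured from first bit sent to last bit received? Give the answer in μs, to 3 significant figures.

Per-hop transmission t_tx = L/R = 39000/400000000 = 97.5 μs.
Per-hop propagation t_prop = 248/189000000 = 1.31217 μs.
Pipeline fill: first packet needs 3·t_tx to clear all hops; remaining 135 packets each add one t_tx.
Total = (3+136-1)·t_tx + 3·t_prop = 138·97.5 + 3·1.31217 = 13500 μs.

13500 μs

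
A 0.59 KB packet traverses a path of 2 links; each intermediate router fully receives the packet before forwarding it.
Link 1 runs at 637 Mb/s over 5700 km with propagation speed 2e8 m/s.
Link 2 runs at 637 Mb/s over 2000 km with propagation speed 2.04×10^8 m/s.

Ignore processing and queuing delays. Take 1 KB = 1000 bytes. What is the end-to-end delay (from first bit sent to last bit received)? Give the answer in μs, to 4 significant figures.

38320 μs

L = 4720 bits.
Transmission delay per hop = L/R = 4720/637000000 = 7.40973 μs; 2 hops → 14.8195 μs.
Propagation delays (d/s per hop): 28500, 9803.92 μs; sum = 38303.9 μs.
End-to-end = 38320 μs.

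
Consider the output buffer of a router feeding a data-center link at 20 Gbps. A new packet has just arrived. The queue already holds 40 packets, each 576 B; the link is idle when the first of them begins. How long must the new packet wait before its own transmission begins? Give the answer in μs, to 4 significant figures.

9.216 μs

Each queued packet: L/R = 4608/20000000000 = 0.2304 μs.
40 queued → 9.216 μs.
Queuing delay = 9.216 μs.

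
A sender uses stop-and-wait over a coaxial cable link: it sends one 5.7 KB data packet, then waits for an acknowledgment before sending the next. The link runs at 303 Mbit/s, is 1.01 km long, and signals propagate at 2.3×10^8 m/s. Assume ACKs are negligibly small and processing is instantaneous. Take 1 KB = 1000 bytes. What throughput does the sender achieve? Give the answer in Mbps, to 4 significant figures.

286.3 Mbps

t_tx = L/R = 45600/303000000 = 0.000150495 s.
t_prop = 1010/2.3e+08 = 4.3913e-06 s; RTT = 8.78261e-06 s.
Cycle = t_tx + RTT = 0.000159278 s.
Throughput = L / cycle = 45600 / 0.000159278 = 286.3 Mbps.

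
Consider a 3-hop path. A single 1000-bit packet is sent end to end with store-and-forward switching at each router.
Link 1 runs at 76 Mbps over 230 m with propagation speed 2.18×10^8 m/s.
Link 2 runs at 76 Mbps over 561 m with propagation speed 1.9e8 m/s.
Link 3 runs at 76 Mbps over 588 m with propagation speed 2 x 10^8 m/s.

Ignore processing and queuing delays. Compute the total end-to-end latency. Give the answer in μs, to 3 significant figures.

Transmission delay per hop = L/R = 1000/76000000 = 13.1579 μs; 3 hops → 39.4737 μs.
Propagation delays (d/s per hop): 1.05505, 2.95263, 2.94 μs; sum = 6.94768 μs.
End-to-end = 46.4 μs.

46.4 μs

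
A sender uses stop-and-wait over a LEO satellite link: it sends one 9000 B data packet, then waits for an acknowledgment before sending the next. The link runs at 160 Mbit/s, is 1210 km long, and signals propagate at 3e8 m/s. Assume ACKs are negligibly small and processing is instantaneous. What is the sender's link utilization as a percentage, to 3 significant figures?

5.28 %

t_tx = L/R = 72000/160000000 = 0.00045 s.
t_prop = 1210000/300000000 = 0.00403333 s; RTT = 0.00806667 s.
Cycle = t_tx + RTT = 0.00851667 s.
Utilization = t_tx / cycle = 0.00045/0.00851667 = 5.28 %.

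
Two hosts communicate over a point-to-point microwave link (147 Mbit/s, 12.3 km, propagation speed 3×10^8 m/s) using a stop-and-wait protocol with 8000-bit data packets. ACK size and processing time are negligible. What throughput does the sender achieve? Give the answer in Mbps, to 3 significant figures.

t_tx = L/R = 8000/147000000 = 5.44218e-05 s.
t_prop = 12300/300000000 = 4.1e-05 s; RTT = 8.2e-05 s.
Cycle = t_tx + RTT = 0.000136422 s.
Throughput = L / cycle = 8000 / 0.000136422 = 58.6 Mbps.

58.6 Mbps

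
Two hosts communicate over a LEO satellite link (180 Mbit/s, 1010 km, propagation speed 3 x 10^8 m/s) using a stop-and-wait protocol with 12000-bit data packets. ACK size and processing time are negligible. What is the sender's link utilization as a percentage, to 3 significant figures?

t_tx = L/R = 12000/180000000 = 6.66667e-05 s.
t_prop = 1010000/300000000 = 0.00336667 s; RTT = 0.00673333 s.
Cycle = t_tx + RTT = 0.0068 s.
Utilization = t_tx / cycle = 6.66667e-05/0.0068 = 0.980 %.

0.980 %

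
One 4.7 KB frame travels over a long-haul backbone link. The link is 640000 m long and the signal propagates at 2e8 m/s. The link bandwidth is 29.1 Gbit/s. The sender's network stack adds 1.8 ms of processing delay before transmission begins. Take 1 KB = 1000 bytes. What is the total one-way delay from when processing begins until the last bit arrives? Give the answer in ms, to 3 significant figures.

L = 37600 bits.
Transmission delay = L/R = 37600 / 29100000000 = 0.0012921 ms.
Propagation delay = d/s = 640000 m / 200000000 m/s = 3.2 ms.
Plus processing delay 1.8 ms = 1.8 ms.
Total = 5.00 ms.

5.00 ms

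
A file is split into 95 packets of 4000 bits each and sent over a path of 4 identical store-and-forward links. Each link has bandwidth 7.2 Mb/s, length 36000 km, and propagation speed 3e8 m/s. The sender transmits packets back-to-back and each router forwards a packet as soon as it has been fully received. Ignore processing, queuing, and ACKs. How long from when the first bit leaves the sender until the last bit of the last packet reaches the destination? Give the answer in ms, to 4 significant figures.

534.4 ms

Per-hop transmission t_tx = L/R = 4000/7200000 = 0.555556 ms.
Per-hop propagation t_prop = 36000000/300000000 = 120 ms.
Pipeline fill: first packet needs 4·t_tx to clear all hops; remaining 94 packets each add one t_tx.
Total = (4+95-1)·t_tx + 4·t_prop = 98·0.555556 + 4·120 = 534.4 ms.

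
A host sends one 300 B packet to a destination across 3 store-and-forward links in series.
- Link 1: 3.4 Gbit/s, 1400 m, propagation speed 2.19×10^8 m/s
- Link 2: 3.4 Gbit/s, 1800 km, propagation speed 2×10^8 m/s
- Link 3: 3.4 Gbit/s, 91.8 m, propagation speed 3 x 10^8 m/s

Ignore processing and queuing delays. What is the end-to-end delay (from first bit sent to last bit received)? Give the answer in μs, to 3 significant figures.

9010 μs

L = 300 × 8 = 2400 bits.
Transmission delay per hop = L/R = 2400/3400000000 = 0.705882 μs; 3 hops → 2.11765 μs.
Propagation delays (d/s per hop): 6.39269, 9000, 0.306 μs; sum = 9006.7 μs.
End-to-end = 9010 μs.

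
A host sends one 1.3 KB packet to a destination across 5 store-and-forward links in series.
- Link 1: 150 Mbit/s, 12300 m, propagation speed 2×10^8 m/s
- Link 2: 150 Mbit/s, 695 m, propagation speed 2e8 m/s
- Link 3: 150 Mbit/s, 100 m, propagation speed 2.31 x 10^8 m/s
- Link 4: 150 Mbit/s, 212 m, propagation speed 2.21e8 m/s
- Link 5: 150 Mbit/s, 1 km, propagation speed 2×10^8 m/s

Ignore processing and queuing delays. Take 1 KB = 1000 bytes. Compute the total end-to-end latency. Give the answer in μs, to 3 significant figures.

418 μs

L = 10400 bits.
Transmission delay per hop = L/R = 10400/150000000 = 69.3333 μs; 5 hops → 346.667 μs.
Propagation delays (d/s per hop): 61.5, 3.475, 0.4329, 0.959276, 5 μs; sum = 71.3672 μs.
End-to-end = 418 μs.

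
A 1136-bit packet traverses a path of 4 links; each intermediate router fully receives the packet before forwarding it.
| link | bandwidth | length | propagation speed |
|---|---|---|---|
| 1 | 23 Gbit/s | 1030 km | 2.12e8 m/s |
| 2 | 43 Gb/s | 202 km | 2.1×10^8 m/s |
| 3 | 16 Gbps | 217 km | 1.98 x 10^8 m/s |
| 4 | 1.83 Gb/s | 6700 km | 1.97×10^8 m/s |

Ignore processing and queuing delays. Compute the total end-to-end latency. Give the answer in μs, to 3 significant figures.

40900 μs

Transmission delays (L/R per hop): 0.0493913, 0.0264186, 0.071, 0.620765 μs; sum = 0.767575 μs.
Propagation delays (d/s per hop): 4858.49, 961.905, 1095.96, 34010.2 μs; sum = 40926.5 μs.
End-to-end = 40900 μs.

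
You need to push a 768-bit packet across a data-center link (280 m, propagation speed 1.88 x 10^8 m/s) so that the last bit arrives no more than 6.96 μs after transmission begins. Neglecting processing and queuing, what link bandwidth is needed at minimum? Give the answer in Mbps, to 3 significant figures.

Propagation delay = 280 / 188000000 = 1.48936 μs.
Transmission budget = 6.96 − 1.48936 = 5.47064 μs.
R ≥ L / t_tx = 768 bits / 5.47064e-06 s = 140 Mbps.

140 Mbps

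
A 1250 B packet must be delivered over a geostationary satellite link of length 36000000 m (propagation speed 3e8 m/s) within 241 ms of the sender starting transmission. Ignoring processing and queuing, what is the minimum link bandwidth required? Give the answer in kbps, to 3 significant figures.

82.6 kbps

L = 10000 bits.
Propagation delay = 36000000 / 300000000 = 120 ms.
Transmission budget = 241 − 120 = 121 ms.
R ≥ L / t_tx = 10000 bits / 0.121 s = 82.6 kbps.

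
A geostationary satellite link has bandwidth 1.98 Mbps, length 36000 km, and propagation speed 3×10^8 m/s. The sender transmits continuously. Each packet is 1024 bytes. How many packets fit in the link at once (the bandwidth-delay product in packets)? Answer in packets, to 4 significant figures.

Propagation delay = 36000000 / 300000000 = 0.12 s.
BDP = R × t_prop = 1980000 × 0.12 = 237600 bits.
In packets of 8192 bits: 29.00 packets.

29.00 packets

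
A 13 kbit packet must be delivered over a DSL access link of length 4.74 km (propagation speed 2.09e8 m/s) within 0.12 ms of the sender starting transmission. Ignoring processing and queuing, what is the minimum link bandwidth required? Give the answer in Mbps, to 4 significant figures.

133.6 Mbps

Propagation delay = 4740 / 209000000 = 0.0226794 ms.
Transmission budget = 0.12 − 0.0226794 = 0.0973206 ms.
R ≥ L / t_tx = 13000 bits / 9.73206e-05 s = 133.6 Mbps.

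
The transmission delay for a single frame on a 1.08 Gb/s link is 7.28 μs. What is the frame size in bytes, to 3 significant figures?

983 bytes

L = R × t_tx = 1080000000 b/s × 7.28e-06 s = 7862.4 bits.
In bytes: 7862.4 / 8 = 983 bytes.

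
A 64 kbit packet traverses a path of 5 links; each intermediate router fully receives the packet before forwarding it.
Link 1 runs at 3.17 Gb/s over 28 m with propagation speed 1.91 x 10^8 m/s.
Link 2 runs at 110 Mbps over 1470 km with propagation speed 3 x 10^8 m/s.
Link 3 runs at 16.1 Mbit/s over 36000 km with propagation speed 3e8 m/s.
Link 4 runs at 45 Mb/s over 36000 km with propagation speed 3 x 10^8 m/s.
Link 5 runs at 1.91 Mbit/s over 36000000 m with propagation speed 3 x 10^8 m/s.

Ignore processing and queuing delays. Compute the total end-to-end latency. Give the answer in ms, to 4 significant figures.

L = 64000 bits.
Transmission delays (L/R per hop): 0.0201893, 0.581818, 3.97516, 1.42222, 33.5079 ms; sum = 39.5072 ms.
Propagation delays (d/s per hop): 0.000146597, 4.9, 120, 120, 120 ms; sum = 364.9 ms.
End-to-end = 404.4 ms.

404.4 ms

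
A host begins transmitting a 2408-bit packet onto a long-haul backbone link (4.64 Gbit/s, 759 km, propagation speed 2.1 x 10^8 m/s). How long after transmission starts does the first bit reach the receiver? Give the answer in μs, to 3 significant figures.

First bit experiences only propagation delay: d/s = 759000/210000000 = 3610 μs.

3610 μs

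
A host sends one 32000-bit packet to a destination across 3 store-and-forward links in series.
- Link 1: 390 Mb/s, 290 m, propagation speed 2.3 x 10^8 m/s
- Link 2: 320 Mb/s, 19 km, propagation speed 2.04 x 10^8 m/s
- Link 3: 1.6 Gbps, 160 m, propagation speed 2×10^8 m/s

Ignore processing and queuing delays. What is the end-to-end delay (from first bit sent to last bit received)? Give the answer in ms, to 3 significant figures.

0.297 ms

Transmission delays (L/R per hop): 0.0820513, 0.1, 0.02 ms; sum = 0.202051 ms.
Propagation delays (d/s per hop): 0.00126087, 0.0931373, 0.0008 ms; sum = 0.0951981 ms.
End-to-end = 0.297 ms.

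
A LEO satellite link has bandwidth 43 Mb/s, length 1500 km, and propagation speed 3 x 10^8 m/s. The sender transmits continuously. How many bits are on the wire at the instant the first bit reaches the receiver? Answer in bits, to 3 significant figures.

215000 bits

Propagation delay = 1500000 / 300000000 = 0.005 s.
BDP = R × t_prop = 43000000 × 0.005 = 215000 bits.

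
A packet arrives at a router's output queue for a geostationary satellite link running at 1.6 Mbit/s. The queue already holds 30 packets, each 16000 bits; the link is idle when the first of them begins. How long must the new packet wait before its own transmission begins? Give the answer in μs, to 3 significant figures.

300000 μs

Each queued packet: L/R = 16000/1600000 = 10000 μs.
30 queued → 300000 μs.
Queuing delay = 300000 μs.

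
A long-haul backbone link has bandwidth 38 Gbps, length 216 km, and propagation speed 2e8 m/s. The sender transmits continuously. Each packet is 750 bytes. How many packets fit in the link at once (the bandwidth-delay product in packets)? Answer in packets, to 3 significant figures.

Propagation delay = 216000 / 200000000 = 0.00108 s.
BDP = R × t_prop = 38000000000 × 0.00108 = 41040000 bits.
In packets of 6000 bits: 6840 packets.

6840 packets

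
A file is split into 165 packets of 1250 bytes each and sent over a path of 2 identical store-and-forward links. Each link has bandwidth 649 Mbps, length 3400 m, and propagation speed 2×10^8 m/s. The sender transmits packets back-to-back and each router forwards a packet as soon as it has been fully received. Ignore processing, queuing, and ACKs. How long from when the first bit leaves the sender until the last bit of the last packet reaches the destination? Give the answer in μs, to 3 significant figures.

Per-hop transmission t_tx = L/R = 10000/649000000 = 15.4083 μs.
Per-hop propagation t_prop = 3400/200000000 = 17 μs.
Pipeline fill: first packet needs 2·t_tx to clear all hops; remaining 164 packets each add one t_tx.
Total = (2+165-1)·t_tx + 2·t_prop = 166·15.4083 + 2·17 = 2590 μs.

2590 μs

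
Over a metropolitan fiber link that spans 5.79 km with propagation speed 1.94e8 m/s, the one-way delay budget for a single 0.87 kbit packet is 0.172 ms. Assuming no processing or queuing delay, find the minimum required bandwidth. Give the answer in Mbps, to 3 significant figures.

Propagation delay = 5790 / 194000000 = 0.0298454 ms.
Transmission budget = 0.172 − 0.0298454 = 0.142155 ms.
R ≥ L / t_tx = 870 bits / 0.000142155 s = 6.12 Mbps.

6.12 Mbps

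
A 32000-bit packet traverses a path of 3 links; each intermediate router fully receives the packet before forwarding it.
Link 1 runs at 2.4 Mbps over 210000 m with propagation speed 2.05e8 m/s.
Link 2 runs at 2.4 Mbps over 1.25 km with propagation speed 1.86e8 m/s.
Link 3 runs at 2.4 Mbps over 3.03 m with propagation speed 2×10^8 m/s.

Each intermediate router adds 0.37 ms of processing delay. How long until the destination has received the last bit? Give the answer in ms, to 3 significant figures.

41.8 ms

Transmission delay per hop = L/R = 32000/2400000 = 13.3333 ms; 3 hops → 40 ms.
Propagation delays (d/s per hop): 1.02439, 0.00672043, 1.515e-05 ms; sum = 1.03113 ms.
Processing at 2 router(s): 2 × 0.37 ms = 0.74 ms.
End-to-end = 41.8 ms.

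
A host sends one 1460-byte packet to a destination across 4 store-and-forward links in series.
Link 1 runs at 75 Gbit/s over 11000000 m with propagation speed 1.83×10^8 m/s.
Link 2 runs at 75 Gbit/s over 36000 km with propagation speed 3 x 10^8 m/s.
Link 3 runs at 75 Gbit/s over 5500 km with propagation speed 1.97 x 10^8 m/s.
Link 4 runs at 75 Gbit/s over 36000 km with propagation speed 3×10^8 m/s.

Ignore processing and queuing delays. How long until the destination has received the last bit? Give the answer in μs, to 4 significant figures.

L = 1460 × 8 = 11680 bits.
Transmission delay per hop = L/R = 11680/75000000000 = 0.155733 μs; 4 hops → 0.622933 μs.
Propagation delays (d/s per hop): 60109.3, 120000, 27918.8, 120000 μs; sum = 328028 μs.
End-to-end = 328000 μs.

328000 μs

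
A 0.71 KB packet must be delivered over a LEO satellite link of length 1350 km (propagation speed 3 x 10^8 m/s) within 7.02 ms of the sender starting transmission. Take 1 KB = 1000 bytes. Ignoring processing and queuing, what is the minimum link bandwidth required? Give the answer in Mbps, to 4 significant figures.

2.254 Mbps

L = 5680 bits.
Propagation delay = 1350000 / 300000000 = 4.5 ms.
Transmission budget = 7.02 − 4.5 = 2.52 ms.
R ≥ L / t_tx = 5680 bits / 0.00252 s = 2.254 Mbps.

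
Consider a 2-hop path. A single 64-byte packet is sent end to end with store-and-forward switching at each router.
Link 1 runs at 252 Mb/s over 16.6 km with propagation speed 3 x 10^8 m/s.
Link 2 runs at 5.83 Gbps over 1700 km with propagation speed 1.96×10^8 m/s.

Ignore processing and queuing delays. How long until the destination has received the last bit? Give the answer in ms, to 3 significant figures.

8.73 ms

L = 64 × 8 = 512 bits.
Transmission delays (L/R per hop): 0.00203175, 8.78216e-05 ms; sum = 0.00211957 ms.
Propagation delays (d/s per hop): 0.0553333, 8.67347 ms; sum = 8.7288 ms.
End-to-end = 8.73 ms.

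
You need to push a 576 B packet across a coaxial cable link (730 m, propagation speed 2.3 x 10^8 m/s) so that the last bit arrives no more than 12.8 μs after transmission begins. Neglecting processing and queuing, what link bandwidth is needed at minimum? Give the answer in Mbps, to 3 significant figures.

L = 4608 bits.
Propagation delay = 730 / 2.3e+08 = 3.17391 μs.
Transmission budget = 12.8 − 3.17391 = 9.62609 μs.
R ≥ L / t_tx = 4608 bits / 9.62609e-06 s = 479 Mbps.

479 Mbps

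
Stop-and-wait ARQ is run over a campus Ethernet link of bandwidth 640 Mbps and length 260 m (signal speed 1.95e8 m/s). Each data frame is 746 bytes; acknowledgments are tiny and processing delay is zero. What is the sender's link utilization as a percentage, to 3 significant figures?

77.8 %

t_tx = L/R = 5968/640000000 = 9.325e-06 s.
t_prop = 260/195000000 = 1.33333e-06 s; RTT = 2.66667e-06 s.
Cycle = t_tx + RTT = 1.19917e-05 s.
Utilization = t_tx / cycle = 9.325e-06/1.19917e-05 = 77.8 %.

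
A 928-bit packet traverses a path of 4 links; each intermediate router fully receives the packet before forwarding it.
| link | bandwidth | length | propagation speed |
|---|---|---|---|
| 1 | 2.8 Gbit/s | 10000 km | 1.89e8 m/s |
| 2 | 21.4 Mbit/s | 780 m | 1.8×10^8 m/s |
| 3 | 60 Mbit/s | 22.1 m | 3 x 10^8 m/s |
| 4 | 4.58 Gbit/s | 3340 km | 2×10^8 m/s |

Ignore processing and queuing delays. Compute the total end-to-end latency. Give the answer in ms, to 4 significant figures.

69.67 ms

Transmission delays (L/R per hop): 0.000331429, 0.0433645, 0.0154667, 0.00020262 ms; sum = 0.0593652 ms.
Propagation delays (d/s per hop): 52.9101, 0.00433333, 7.36667e-05, 16.7 ms; sum = 69.6145 ms.
End-to-end = 69.67 ms.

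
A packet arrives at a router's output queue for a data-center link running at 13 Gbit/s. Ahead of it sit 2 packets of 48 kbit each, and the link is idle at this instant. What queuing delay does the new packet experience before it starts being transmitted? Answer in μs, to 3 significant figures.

7.38 μs

Each queued packet: L/R = 48000/13000000000 = 3.69231 μs.
2 queued → 7.38462 μs.
Queuing delay = 7.38 μs.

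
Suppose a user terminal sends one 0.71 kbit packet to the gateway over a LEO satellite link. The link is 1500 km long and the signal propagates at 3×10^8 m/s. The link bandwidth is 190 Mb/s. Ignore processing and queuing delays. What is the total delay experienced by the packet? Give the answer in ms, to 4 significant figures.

L = 710 bits.
Transmission delay = L/R = 710 / 190000000 = 0.00373684 ms.
Propagation delay = d/s = 1500000 m / 300000000 m/s = 5 ms.
Total = 5.004 ms.

5.004 ms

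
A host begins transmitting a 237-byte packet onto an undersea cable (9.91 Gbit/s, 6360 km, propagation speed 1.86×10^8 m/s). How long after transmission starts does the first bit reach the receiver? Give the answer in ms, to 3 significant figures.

First bit experiences only propagation delay: d/s = 6360000/186000000 = 34.2 ms.

34.2 ms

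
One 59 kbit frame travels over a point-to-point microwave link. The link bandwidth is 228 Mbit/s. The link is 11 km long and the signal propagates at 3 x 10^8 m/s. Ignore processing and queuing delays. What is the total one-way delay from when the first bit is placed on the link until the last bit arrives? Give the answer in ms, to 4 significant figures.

0.2954 ms

L = 59000 bits.
Transmission delay = L/R = 59000 / 228000000 = 0.258772 ms.
Propagation delay = d/s = 11000 m / 300000000 m/s = 0.0366667 ms.
Total = 0.2954 ms.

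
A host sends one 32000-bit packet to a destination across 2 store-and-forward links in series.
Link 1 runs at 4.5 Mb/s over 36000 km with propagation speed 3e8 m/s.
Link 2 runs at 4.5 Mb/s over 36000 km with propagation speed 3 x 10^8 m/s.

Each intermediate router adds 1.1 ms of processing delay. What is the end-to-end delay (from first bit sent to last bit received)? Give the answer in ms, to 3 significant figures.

255 ms

Transmission delay per hop = L/R = 32000/4500000 = 7.11111 ms; 2 hops → 14.2222 ms.
Propagation delays (d/s per hop): 120, 120 ms; sum = 240 ms.
Processing at 1 router(s): 1 × 1.1 ms = 1.1 ms.
End-to-end = 255 ms.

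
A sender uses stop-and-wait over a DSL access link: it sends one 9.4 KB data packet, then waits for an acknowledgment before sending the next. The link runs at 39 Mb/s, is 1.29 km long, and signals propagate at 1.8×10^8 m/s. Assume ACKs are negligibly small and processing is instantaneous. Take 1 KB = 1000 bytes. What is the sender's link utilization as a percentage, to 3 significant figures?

99.3 %

t_tx = L/R = 75200/39000000 = 0.00192821 s.
t_prop = 1290/180000000 = 7.16667e-06 s; RTT = 1.43333e-05 s.
Cycle = t_tx + RTT = 0.00194254 s.
Utilization = t_tx / cycle = 0.00192821/0.00194254 = 99.3 %.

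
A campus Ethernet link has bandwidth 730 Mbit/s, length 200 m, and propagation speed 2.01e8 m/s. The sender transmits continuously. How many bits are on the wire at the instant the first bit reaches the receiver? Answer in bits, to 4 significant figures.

726.4 bits

Propagation delay = 200 / 2.01e+08 = 9.95025e-07 s.
BDP = R × t_prop = 730000000 × 9.95025e-07 = 726.368 bits.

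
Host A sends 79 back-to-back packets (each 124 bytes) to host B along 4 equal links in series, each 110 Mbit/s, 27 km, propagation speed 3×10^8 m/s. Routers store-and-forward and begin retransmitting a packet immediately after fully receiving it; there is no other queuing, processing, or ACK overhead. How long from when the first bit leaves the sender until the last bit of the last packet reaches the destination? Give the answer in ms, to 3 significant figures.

Per-hop transmission t_tx = L/R = 992/110000000 = 0.00901818 ms.
Per-hop propagation t_prop = 27000/300000000 = 0.09 ms.
Pipeline fill: first packet needs 4·t_tx to clear all hops; remaining 78 packets each add one t_tx.
Total = (4+79-1)·t_tx + 4·t_prop = 82·0.00901818 + 4·0.09 = 1.10 ms.

1.10 ms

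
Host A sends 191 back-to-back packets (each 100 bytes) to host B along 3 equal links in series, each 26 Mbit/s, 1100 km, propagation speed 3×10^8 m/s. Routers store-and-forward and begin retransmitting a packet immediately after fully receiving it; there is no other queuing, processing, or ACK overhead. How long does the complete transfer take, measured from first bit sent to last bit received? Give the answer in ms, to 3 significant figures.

16.9 ms

Per-hop transmission t_tx = L/R = 800/26000000 = 0.0307692 ms.
Per-hop propagation t_prop = 1100000/300000000 = 3.66667 ms.
Pipeline fill: first packet needs 3·t_tx to clear all hops; remaining 190 packets each add one t_tx.
Total = (3+191-1)·t_tx + 3·t_prop = 193·0.0307692 + 3·3.66667 = 16.9 ms.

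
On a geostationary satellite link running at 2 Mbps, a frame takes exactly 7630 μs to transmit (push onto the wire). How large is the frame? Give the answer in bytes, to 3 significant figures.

L = R × t_tx = 2000000 b/s × 0.00763 s = 15260 bits.
In bytes: 15260 / 8 = 1910 bytes.

1910 bytes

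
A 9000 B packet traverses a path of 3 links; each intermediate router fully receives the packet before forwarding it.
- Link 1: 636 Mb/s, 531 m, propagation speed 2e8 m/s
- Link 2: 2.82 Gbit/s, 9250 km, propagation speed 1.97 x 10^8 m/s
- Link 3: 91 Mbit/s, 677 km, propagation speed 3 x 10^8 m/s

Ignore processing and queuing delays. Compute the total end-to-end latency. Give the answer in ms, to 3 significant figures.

50.1 ms

L = 9000 × 8 = 72000 bits.
Transmission delays (L/R per hop): 0.113208, 0.0255319, 0.791209 ms; sum = 0.929948 ms.
Propagation delays (d/s per hop): 0.002655, 46.9543, 2.25667 ms; sum = 49.2136 ms.
End-to-end = 50.1 ms.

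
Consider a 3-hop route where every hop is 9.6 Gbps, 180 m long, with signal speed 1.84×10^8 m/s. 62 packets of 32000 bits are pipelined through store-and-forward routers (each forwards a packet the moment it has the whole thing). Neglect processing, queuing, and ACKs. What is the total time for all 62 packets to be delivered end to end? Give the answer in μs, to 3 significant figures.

216 μs

Per-hop transmission t_tx = L/R = 32000/9600000000 = 3.33333 μs.
Per-hop propagation t_prop = 180/184000000 = 0.978261 μs.
Pipeline fill: first packet needs 3·t_tx to clear all hops; remaining 61 packets each add one t_tx.
Total = (3+62-1)·t_tx + 3·t_prop = 64·3.33333 + 3·0.978261 = 216 μs.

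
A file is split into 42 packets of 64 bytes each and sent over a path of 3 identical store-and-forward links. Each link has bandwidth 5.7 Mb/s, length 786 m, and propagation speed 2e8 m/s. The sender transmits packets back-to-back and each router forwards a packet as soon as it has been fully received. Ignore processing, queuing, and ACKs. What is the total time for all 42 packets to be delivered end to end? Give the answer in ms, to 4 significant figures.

Per-hop transmission t_tx = L/R = 512/5700000 = 0.0898246 ms.
Per-hop propagation t_prop = 786/200000000 = 0.00393 ms.
Pipeline fill: first packet needs 3·t_tx to clear all hops; remaining 41 packets each add one t_tx.
Total = (3+42-1)·t_tx + 3·t_prop = 44·0.0898246 + 3·0.00393 = 3.964 ms.

3.964 ms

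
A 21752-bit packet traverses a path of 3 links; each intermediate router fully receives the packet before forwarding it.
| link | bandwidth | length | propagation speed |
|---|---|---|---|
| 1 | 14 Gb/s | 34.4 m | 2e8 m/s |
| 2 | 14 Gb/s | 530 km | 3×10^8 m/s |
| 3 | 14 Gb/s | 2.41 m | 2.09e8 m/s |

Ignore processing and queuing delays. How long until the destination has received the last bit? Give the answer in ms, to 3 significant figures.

Transmission delay per hop = L/R = 21752/14000000000 = 0.00155371 ms; 3 hops → 0.00466114 ms.
Propagation delays (d/s per hop): 0.000172, 1.76667, 1.15311e-05 ms; sum = 1.76685 ms.
End-to-end = 1.77 ms.

1.77 ms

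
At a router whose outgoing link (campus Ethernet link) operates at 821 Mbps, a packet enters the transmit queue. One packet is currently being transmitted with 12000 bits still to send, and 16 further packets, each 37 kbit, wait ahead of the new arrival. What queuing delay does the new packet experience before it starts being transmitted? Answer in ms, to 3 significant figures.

Each queued packet: L/R = 37000/821000000 = 0.045067 ms.
16 queued → 0.721072 ms.
Plus remaining 12000 bits of current packet: 0.0146163 ms.
Queuing delay = 0.736 ms.

0.736 ms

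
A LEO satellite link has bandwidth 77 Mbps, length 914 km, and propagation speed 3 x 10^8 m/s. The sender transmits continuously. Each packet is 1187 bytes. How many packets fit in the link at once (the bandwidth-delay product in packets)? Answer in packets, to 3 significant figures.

24.7 packets

Propagation delay = 914000 / 300000000 = 0.00304667 s.
BDP = R × t_prop = 77000000 × 0.00304667 = 234593 bits.
In packets of 9496 bits: 24.7 packets.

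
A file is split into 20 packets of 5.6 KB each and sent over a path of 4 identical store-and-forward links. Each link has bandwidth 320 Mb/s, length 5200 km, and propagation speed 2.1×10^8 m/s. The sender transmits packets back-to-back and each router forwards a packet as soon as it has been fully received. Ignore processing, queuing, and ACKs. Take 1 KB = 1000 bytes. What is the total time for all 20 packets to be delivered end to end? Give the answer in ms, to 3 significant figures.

Per-hop transmission t_tx = L/R = 44800/320000000 = 0.14 ms.
Per-hop propagation t_prop = 5200000/210000000 = 24.7619 ms.
Pipeline fill: first packet needs 4·t_tx to clear all hops; remaining 19 packets each add one t_tx.
Total = (4+20-1)·t_tx + 4·t_prop = 23·0.14 + 4·24.7619 = 102 ms.

102 ms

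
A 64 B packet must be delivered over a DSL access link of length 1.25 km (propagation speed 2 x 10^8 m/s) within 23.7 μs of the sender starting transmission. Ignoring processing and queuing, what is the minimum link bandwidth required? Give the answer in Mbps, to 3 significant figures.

L = 512 bits.
Propagation delay = 1250 / 200000000 = 6.25 μs.
Transmission budget = 23.7 − 6.25 = 17.45 μs.
R ≥ L / t_tx = 512 bits / 1.745e-05 s = 29.3 Mbps.

29.3 Mbps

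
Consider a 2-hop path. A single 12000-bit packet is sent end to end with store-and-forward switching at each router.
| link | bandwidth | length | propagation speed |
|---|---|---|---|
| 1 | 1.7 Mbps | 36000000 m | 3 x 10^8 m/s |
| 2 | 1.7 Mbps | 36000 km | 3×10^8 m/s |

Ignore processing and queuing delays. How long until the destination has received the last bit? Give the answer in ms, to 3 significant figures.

Transmission delay per hop = L/R = 12000/1700000 = 7.05882 ms; 2 hops → 14.1176 ms.
Propagation delays (d/s per hop): 120, 120 ms; sum = 240 ms.
End-to-end = 254 ms.

254 ms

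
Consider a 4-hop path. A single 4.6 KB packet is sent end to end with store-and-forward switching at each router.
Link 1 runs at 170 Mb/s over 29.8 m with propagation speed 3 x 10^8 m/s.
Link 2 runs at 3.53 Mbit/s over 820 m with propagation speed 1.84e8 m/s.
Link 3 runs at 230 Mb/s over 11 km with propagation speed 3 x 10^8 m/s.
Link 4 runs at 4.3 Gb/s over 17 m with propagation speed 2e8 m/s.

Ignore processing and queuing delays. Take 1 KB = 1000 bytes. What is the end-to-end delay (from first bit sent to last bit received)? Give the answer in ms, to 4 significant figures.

10.85 ms

L = 36800 bits.
Transmission delays (L/R per hop): 0.216471, 10.4249, 0.16, 0.00855814 ms; sum = 10.81 ms.
Propagation delays (d/s per hop): 9.93333e-05, 0.00445652, 0.0366667, 8.5e-05 ms; sum = 0.0413075 ms.
End-to-end = 10.85 ms.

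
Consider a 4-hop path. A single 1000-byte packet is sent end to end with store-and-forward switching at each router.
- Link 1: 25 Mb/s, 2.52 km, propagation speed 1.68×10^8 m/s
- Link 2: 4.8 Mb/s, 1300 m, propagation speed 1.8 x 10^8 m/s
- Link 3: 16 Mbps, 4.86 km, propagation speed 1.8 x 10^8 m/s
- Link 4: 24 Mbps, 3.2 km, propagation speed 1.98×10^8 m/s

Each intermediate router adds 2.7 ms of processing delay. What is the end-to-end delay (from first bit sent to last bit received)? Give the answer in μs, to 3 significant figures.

11000 μs

L = 1000 × 8 = 8000 bits.
Transmission delays (L/R per hop): 320, 1666.67, 500, 333.333 μs; sum = 2820 μs.
Propagation delays (d/s per hop): 15, 7.22222, 27, 16.1616 μs; sum = 65.3838 μs.
Processing at 3 router(s): 3 × 2.7 ms = 8100 μs.
End-to-end = 11000 μs.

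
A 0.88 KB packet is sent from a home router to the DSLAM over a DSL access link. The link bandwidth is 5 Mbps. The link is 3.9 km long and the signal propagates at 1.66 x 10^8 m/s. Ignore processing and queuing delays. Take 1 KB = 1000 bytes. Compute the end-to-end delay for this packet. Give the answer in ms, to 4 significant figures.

L = 7040 bits.
Transmission delay = L/R = 7040 / 5000000 = 1.408 ms.
Propagation delay = d/s = 3900 m / 166000000 m/s = 0.023494 ms.
Total = 1.431 ms.

1.431 ms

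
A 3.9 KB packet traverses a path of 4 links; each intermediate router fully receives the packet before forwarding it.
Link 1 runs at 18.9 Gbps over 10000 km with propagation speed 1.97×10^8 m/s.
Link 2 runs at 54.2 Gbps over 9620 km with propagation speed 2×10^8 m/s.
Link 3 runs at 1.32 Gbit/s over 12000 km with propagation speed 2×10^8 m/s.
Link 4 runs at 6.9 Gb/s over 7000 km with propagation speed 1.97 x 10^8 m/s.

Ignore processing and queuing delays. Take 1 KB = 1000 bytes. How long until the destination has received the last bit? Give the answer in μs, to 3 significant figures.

L = 31200 bits.
Transmission delays (L/R per hop): 1.65079, 0.575646, 23.6364, 4.52174 μs; sum = 30.3845 μs.
Propagation delays (d/s per hop): 50761.4, 48100, 60000, 35533 μs; sum = 194394 μs.
End-to-end = 194000 μs.

194000 μs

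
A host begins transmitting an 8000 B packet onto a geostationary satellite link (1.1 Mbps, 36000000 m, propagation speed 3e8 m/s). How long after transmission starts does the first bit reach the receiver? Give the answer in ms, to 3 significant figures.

120 ms

First bit experiences only propagation delay: d/s = 36000000/300000000 = 120 ms.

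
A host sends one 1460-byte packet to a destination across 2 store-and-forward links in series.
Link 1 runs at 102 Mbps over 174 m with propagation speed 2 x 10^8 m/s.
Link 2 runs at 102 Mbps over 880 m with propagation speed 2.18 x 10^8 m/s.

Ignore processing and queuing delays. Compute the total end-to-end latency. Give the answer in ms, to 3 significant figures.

L = 1460 × 8 = 11680 bits.
Transmission delay per hop = L/R = 11680/102000000 = 0.11451 ms; 2 hops → 0.22902 ms.
Propagation delays (d/s per hop): 0.00087, 0.0040367 ms; sum = 0.0049067 ms.
End-to-end = 0.234 ms.

0.234 ms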